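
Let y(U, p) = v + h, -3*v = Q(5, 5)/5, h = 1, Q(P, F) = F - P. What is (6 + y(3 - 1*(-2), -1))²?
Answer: 49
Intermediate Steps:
v = 0 (v = -(5 - 1*5)/(3*5) = -(5 - 5)/(3*5) = -0/5 = -⅓*0 = 0)
y(U, p) = 1 (y(U, p) = 0 + 1 = 1)
(6 + y(3 - 1*(-2), -1))² = (6 + 1)² = 7² = 49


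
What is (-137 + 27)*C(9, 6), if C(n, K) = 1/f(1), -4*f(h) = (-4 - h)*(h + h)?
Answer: -44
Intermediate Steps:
f(h) = -h*(-4 - h)/2 (f(h) = -(-4 - h)*(h + h)/4 = -(-4 - h)*2*h/4 = -h*(-4 - h)/2)
C(n, K) = ⅖ (C(n, K) = 1/((½)*1*(4 + 1)) = 1/((½)*1*5) = 1/(5/2) = ⅖)
(-137 + 27)*C(9, 6) = (-137 + 27)*(⅖) = -110*⅖ = -44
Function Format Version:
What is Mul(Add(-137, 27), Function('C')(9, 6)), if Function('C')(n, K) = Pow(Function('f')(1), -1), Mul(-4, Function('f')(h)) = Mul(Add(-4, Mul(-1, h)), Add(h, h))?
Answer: -44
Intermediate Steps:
Function('f')(h) = Mul(Rational(-1, 2), h, Add(-4, Mul(-1, h))) (Function('f')(h) = Mul(Rational(-1, 4), Mul(Add(-4, Mul(-1, h)), Add(h, h))) = Mul(Rational(-1, 4), Mul(Add(-4, Mul(-1, h)), Mul(2, h))) = Mul(Rational(-1, 4), Mul(2, h, Add(-4, Mul(-1, h)))) = Mul(Rational(-1, 2), h, Add(-4, Mul(-1, h))))
Function('C')(n, K) = Rational(2, 5) (Function('C')(n, K) = Pow(Mul(Rational(1, 2), 1, Add(4, 1)), -1) = Pow(Mul(Rational(1, 2), 1, 5), -1) = Pow(Rational(5, 2), -1) = Rational(2, 5))
Mul(Add(-137, 27), Function('C')(9, 6)) = Mul(Add(-137, 27), Rational(2, 5)) = Mul(-110, Rational(2, 5)) = -44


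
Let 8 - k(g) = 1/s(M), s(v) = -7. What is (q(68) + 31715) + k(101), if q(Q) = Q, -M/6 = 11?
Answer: 222538/7 ≈ 31791.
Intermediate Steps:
M = -66 (M = -6*11 = -66)
k(g) = 57/7 (k(g) = 8 - 1/(-7) = 8 - 1*(-⅐) = 8 + ⅐ = 57/7)
(q(68) + 31715) + k(101) = (68 + 31715) + 57/7 = 31783 + 57/7 = 222538/7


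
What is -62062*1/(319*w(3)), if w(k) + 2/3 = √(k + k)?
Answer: -16926/725 - 25389*√6/725 ≈ -109.13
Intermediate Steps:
w(k) = -⅔ + √2*√k (w(k) = -⅔ + √(k + k) = -⅔ + √(2*k) = -⅔ + √2*√k)
-62062*1/(319*w(3)) = -62062*1/(319*(-⅔ + √2*√3)) = -62062*1/(319*(-⅔ + √6)) = -62062/(-638/3 + 319*√6)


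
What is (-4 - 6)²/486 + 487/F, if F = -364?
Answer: -100141/88452 ≈ -1.1322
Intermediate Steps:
(-4 - 6)²/486 + 487/F = (-4 - 6)²/486 + 487/(-364) = (-10)²*(1/486) + 487*(-1/364) = 100*(1/486) - 487/364 = 50/243 - 487/364 = -100141/88452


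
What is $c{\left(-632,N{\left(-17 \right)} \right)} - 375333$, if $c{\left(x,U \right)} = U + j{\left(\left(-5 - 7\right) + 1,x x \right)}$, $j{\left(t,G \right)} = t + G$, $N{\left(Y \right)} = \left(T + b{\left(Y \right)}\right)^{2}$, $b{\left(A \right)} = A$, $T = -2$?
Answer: $24441$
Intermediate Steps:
$N{\left(Y \right)} = \left(-2 + Y\right)^{2}$
$j{\left(t,G \right)} = G + t$
$c{\left(x,U \right)} = -11 + U + x^{2}$ ($c{\left(x,U \right)} = U + \left(x x + \left(\left(-5 - 7\right) + 1\right)\right) = U + \left(x^{2} + \left(-12 + 1\right)\right) = U + \left(x^{2} - 11\right) = U + \left(-11 + x^{2}\right) = -11 + U + x^{2}$)
$c{\left(-632,N{\left(-17 \right)} \right)} - 375333 = \left(-11 + \left(-2 - 17\right)^{2} + \left(-632\right)^{2}\right) - 375333 = \left(-11 + \left(-19\right)^{2} + 399424\right) - 375333 = \left(-11 + 361 + 399424\right) - 375333 = 399774 - 375333 = 24441$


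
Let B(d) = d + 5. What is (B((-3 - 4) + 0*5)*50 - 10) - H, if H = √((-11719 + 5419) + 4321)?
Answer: -110 - I*√1979 ≈ -110.0 - 44.486*I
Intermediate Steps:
B(d) = 5 + d
H = I*√1979 (H = √(-6300 + 4321) = √(-1979) = I*√1979 ≈ 44.486*I)
(B((-3 - 4) + 0*5)*50 - 10) - H = ((5 + ((-3 - 4) + 0*5))*50 - 10) - I*√1979 = ((5 + (-7 + 0))*50 - 10) - I*√1979 = ((5 - 7)*50 - 10) - I*√1979 = (-2*50 - 10) - I*√1979 = (-100 - 10) - I*√1979 = -110 - I*√1979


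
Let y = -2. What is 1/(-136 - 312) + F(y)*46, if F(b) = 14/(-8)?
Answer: -36065/448 ≈ -80.502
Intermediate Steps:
F(b) = -7/4 (F(b) = 14*(-⅛) = -7/4)
1/(-136 - 312) + F(y)*46 = 1/(-136 - 312) - 7/4*46 = 1/(-448) - 161/2 = -1/448 - 161/2 = -36065/448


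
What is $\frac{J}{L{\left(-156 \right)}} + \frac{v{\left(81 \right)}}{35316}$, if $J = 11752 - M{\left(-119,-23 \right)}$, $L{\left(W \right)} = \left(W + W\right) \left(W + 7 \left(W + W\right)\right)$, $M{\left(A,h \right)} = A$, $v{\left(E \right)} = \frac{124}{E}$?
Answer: $\frac{315265417}{19337628960} \approx 0.016303$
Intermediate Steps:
$L{\left(W \right)} = 30 W^{2}$ ($L{\left(W \right)} = 2 W \left(W + 7 \cdot 2 W\right) = 2 W \left(W + 14 W\right) = 2 W 15 W = 30 W^{2}$)
$J = 11871$ ($J = 11752 - -119 = 11752 + 119 = 11871$)
$\frac{J}{L{\left(-156 \right)}} + \frac{v{\left(81 \right)}}{35316} = \frac{11871}{30 \left(-156\right)^{2}} + \frac{124 \cdot \frac{1}{81}}{35316} = \frac{11871}{30 \cdot 24336} + 124 \cdot \frac{1}{81} \cdot \frac{1}{35316} = \frac{11871}{730080} + \frac{124}{81} \cdot \frac{1}{35316} = 11871 \cdot \frac{1}{730080} + \frac{31}{715149} = \frac{1319}{81120} + \frac{31}{715149} = \frac{315265417}{19337628960}$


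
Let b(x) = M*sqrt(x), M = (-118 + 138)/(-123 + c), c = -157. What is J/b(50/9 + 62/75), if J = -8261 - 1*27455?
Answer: 3750180*sqrt(359)/359 ≈ 1.9793e+5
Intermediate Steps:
M = -1/14 (M = (-118 + 138)/(-123 - 157) = 20/(-280) = 20*(-1/280) = -1/14 ≈ -0.071429)
b(x) = -sqrt(x)/14
J = -35716 (J = -8261 - 27455 = -35716)
J/b(50/9 + 62/75) = -35716*(-14/sqrt(50/9 + 62/75)) = -35716*(-105*sqrt(359)/359) = -(-3750180)*sqrt(359)/359 = 3750180*sqrt(359)/359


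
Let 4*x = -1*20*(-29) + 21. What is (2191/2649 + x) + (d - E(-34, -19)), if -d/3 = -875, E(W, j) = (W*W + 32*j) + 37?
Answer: 23216653/10596 ≈ 2191.1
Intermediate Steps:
E(W, j) = 37 + W² + 32*j (E(W, j) = (W² + 32*j) + 37 = 37 + W² + 32*j)
d = 2625 (d = -3*(-875) = 2625)
x = 601/4 (x = (-1*20*(-29) + 21)/4 = (-20*(-29) + 21)/4 = (580 + 21)/4 = (¼)*601 = 601/4 ≈ 150.25)
(2191/2649 + x) + (d - E(-34, -19)) = (2191/2649 + 601/4) + (2625 - (37 + (-34)² + 32*(-19))) = (2191*(1/2649) + 601/4) + (2625 - (37 + 1156 - 608)) = (2191/2649 + 601/4) + (2625 - 1*585) = 1600813/10596 + (2625 - 585) = 1600813/10596 + 2040 = 23216653/10596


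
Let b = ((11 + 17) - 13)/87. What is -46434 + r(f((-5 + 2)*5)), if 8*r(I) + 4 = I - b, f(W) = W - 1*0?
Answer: -2693311/58 ≈ -46436.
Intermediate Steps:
b = 5/29 (b = (28 - 13)*(1/87) = 15*(1/87) = 5/29 ≈ 0.17241)
f(W) = W (f(W) = W + 0 = W)
r(I) = -121/232 + I/8 (r(I) = -½ + (I - 1*5/29)/8 = -½ + (I - 5/29)/8 = -½ + (-5/29 + I)/8 = -½ + (-5/232 + I/8) = -121/232 + I/8)
-46434 + r(f((-5 + 2)*5)) = -46434 + (-121/232 + ((-5 + 2)*5)/8) = -46434 + (-121/232 + (-3*5)/8) = -46434 + (-121/232 + (⅛)*(-15)) = -46434 + (-121/232 - 15/8) = -46434 - 139/58 = -2693311/58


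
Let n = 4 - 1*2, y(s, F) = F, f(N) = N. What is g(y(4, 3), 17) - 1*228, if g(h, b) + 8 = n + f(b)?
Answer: -217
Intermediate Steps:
n = 2 (n = 4 - 2 = 2)
g(h, b) = -6 + b (g(h, b) = -8 + (2 + b) = -6 + b)
g(y(4, 3), 17) - 1*228 = (-6 + 17) - 1*228 = 11 - 228 = -217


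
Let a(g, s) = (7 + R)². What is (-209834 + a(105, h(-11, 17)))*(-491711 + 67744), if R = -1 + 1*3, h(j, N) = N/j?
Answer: 88928350151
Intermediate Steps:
R = 2 (R = -1 + 3 = 2)
a(g, s) = 81 (a(g, s) = (7 + 2)² = 9² = 81)
(-209834 + a(105, h(-11, 17)))*(-491711 + 67744) = (-209834 + 81)*(-491711 + 67744) = -209753*(-423967) = 88928350151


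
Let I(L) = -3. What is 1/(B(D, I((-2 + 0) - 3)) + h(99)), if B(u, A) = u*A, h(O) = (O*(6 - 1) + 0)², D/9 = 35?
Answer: 1/244080 ≈ 4.0970e-6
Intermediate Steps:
D = 315 (D = 9*35 = 315)
h(O) = 25*O² (h(O) = (O*5 + 0)² = (5*O + 0)² = (5*O)² = 25*O²)
B(u, A) = A*u
1/(B(D, I((-2 + 0) - 3)) + h(99)) = 1/(-3*315 + 25*99²) = 1/(-945 + 25*9801) = 1/(-945 + 245025) = 1/244080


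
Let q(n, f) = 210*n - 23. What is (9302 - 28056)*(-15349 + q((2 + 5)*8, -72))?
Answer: 67739448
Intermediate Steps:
q(n, f) = -23 + 210*n
(9302 - 28056)*(-15349 + q((2 + 5)*8, -72)) = (9302 - 28056)*(-15349 + (-23 + 210*((2 + 5)*8))) = -18754*(-15349 + (-23 + 210*(7*8))) = -18754*(-15349 + (-23 + 210*56)) = -18754*(-15349 + (-23 + 11760)) = -18754*(-15349 + 11737) = -18754*(-3612) = 67739448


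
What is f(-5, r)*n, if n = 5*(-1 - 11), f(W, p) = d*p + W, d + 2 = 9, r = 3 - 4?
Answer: 720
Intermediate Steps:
r = -1
d = 7 (d = -2 + 9 = 7)
f(W, p) = W + 7*p (f(W, p) = 7*p + W = W + 7*p)
n = -60 (n = 5*(-12) = -60)
f(-5, r)*n = (-5 + 7*(-1))*(-60) = (-5 - 7)*(-60) = -12*(-60) = 720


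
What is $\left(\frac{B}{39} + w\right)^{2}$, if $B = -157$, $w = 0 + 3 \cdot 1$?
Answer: $\frac{1600}{1521} \approx 1.0519$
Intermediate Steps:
$w = 3$ ($w = 0 + 3 = 3$)
$\left(\frac{B}{39} + w\right)^{2} = \left(- \frac{157}{39} + 3\right)^{2} = \left(- \frac{40}{39}\right)^{2} = \frac{1600}{1521}$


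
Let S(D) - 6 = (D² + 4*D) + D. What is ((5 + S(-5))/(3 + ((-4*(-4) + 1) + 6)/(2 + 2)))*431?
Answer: 18964/35 ≈ 541.83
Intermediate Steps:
S(D) = 6 + D² + 5*D (S(D) = 6 + ((D² + 4*D) + D) = 6 + (D² + 5*D) = 6 + D² + 5*D)
((5 + S(-5))/(3 + ((-4*(-4) + 1) + 6)/(2 + 2)))*431 = ((5 + (6 + (-5)² + 5*(-5)))/(3 + ((-4*(-4) + 1) + 6)/(2 + 2)))*431 = ((5 + (6 + 25 - 25))/(3 + ((16 + 1) + 6)/4))*431 = ((5 + 6)/(3 + (17 + 6)*(¼)))*431 = (11/(3 + 23*(¼)))*431 = (11/(3 + 23/4))*431 = (11/(35/4))*431 = (11*(4/35))*431 = (44/35)*431 = 18964/35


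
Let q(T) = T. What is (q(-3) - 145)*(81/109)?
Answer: -11988/109 ≈ -109.98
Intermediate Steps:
(q(-3) - 145)*(81/109) = (-3 - 145)*(81/109) = -11988/109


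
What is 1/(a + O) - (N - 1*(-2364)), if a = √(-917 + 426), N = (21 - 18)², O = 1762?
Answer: (-2373*√491 + 4181225*I)/(√491 - 1762*I) ≈ -2373.0 - 7.1228e-6*I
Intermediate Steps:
N = 9 (N = 3² = 9)
a = I*√491 (a = √(-491) = I*√491 ≈ 22.159*I)
1/(a + O) - (N - 1*(-2364)) = 1/(I*√491 + 1762) - (9 - 1*(-2364)) = 1/(1762 + I*√491) - (9 + 2364) = 1/(1762 + I*√491) - 1*2373 = 1/(1762 + I*√491) - 2373 = -2373 + 1/(1762 + I*√491)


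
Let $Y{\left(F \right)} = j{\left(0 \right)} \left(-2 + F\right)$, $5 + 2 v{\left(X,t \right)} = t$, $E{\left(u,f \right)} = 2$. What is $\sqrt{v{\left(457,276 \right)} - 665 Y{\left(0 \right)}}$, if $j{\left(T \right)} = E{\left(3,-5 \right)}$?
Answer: $\frac{\sqrt{11182}}{2} \approx 52.872$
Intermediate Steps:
$j{\left(T \right)} = 2$
$v{\left(X,t \right)} = - \frac{5}{2} + \frac{t}{2}$
$Y{\left(F \right)} = -4 + 2 F$ ($Y{\left(F \right)} = 2 \left(-2 + F\right) = -4 + 2 F$)
$\sqrt{v{\left(457,276 \right)} - 665 Y{\left(0 \right)}} = \sqrt{\left(- \frac{5}{2} + \frac{1}{2} \cdot 276\right) - 665 \left(-4 + 2 \cdot 0\right)} = \sqrt{\left(- \frac{5}{2} + 138\right) - 665 \left(-4 + 0\right)} = \sqrt{\frac{271}{2} - -2660} = \sqrt{\frac{271}{2} + 2660} = \sqrt{\frac{5591}{2}} = \frac{\sqrt{11182}}{2}$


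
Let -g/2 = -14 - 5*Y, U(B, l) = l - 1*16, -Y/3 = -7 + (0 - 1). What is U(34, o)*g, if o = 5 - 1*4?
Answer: -4020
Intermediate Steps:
o = 1 (o = 5 - 4 = 1)
Y = 24 (Y = -3*(-7 + (0 - 1)) = -3*(-7 - 1) = -3*(-8) = 24)
U(B, l) = -16 + l (U(B, l) = l - 16 = -16 + l)
g = 268 (g = -2*(-14 - 5*24) = -2*(-14 - 120) = -2*(-134) = 268)
U(34, o)*g = (-16 + 1)*268 = -15*268 = -4020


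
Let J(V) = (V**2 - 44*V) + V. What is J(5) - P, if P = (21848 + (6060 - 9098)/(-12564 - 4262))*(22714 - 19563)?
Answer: -579182947663/8413 ≈ -6.8844e+7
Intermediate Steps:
J(V) = V**2 - 43*V
P = 579181349193/8413 (P = (21848 - 3038/(-16826))*3151 = (21848 - 3038*(-1/16826))*3151 = (21848 + 1519/8413)*3151 = (183808743/8413)*3151 = 579181349193/8413 ≈ 6.8844e+7)
J(5) - P = 5*(-43 + 5) - 1*579181349193/8413 = 5*(-38) - 579181349193/8413 = -190 - 579181349193/8413 = -579182947663/8413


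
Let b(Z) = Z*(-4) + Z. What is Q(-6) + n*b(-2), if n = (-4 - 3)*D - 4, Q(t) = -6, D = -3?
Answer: 96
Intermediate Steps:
b(Z) = -3*Z (b(Z) = -4*Z + Z = -3*Z)
n = 17 (n = (-4 - 3)*(-3) - 4 = -7*(-3) - 4 = 21 - 4 = 17)
Q(-6) + n*b(-2) = -6 + 17*(-3*(-2)) = -6 + 17*6 = -6 + 102 = 96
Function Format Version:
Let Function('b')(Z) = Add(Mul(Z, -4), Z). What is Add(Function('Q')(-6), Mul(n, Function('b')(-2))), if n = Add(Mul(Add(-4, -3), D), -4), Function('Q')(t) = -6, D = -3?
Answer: 96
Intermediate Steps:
Function('b')(Z) = Mul(-3, Z) (Function('b')(Z) = Add(Mul(-4, Z), Z) = Mul(-3, Z))
n = 17 (n = Add(Mul(Add(-4, -3), -3), -4) = Add(Mul(-7, -3), -4) = Add(21, -4) = 17)
Add(Function('Q')(-6), Mul(n, Function('b')(-2))) = Add(-6, Mul(17, Mul(-3, -2))) = Add(-6, Mul(17, 6)) = Add(-6, 102) = 96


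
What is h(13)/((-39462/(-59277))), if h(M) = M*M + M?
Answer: 1798069/6577 ≈ 273.39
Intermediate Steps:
h(M) = M + M² (h(M) = M² + M = M + M²)
h(13)/((-39462/(-59277))) = (13*(1 + 13))/((-39462/(-59277))) = (13*14)/((-39462*(-1/59277))) = 182/(13154/19759) = 182*(19759/13154) = 1798069/6577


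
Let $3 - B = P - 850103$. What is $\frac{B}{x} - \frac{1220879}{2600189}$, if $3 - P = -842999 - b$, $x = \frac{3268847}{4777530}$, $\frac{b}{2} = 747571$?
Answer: $- \frac{18485127703459836973}{8499620012083} \approx -2.1748 \cdot 10^{6}$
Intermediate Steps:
$b = 1495142$ ($b = 2 \cdot 747571 = 1495142$)
$x = \frac{3268847}{4777530}$ ($x = 3268847 \cdot \frac{1}{4777530} = \frac{3268847}{4777530} \approx 0.68421$)
$P = 2338144$ ($P = 3 - \left(-842999 - 1495142\right) = 3 - -2338141 = 3 + 2338141 = 2338144$)
$B = -1488038$ ($B = 3 - \left(2338144 - 850103\right) = 3 - 1488041 = -1488038$)
$\frac{B}{x} - \frac{1220879}{2600189} = - \frac{1488038}{\frac{3268847}{4777530}} - \frac{1220879}{2600189} = \left(-1488038\right) \frac{4777530}{3268847} - \frac{1220879}{2600189} = - \frac{7109146186140}{3268847} - \frac{1220879}{2600189} = - \frac{18485127703459836973}{8499620012083}$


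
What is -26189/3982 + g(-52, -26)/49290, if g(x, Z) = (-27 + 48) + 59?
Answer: -129053725/19627278 ≈ -6.5752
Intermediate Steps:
g(x, Z) = 80 (g(x, Z) = 21 + 59 = 80)
-26189/3982 + g(-52, -26)/49290 = -26189/3982 + 80/49290 = -26189*1/3982 + 80*(1/49290) = -26189/3982 + 8/4929 = -129053725/19627278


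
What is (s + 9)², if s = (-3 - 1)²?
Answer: 625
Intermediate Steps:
s = 16 (s = (-4)² = 16)
(s + 9)² = (16 + 9)² = 25² = 625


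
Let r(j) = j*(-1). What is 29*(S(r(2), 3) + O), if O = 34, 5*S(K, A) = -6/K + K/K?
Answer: 5046/5 ≈ 1009.2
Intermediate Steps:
r(j) = -j
S(K, A) = ⅕ - 6/(5*K) (S(K, A) = (-6/K + K/K)/5 = (-6/K + 1)/5 = (1 - 6/K)/5 = ⅕ - 6/(5*K))
29*(S(r(2), 3) + O) = 29*((-6 - 1*2)/(5*((-1*2))) + 34) = 29*((⅕)*(-6 - 2)/(-2) + 34) = 29*((⅕)*(-½)*(-8) + 34) = 29*(⅘ + 34) = 29*(174/5) = 5046/5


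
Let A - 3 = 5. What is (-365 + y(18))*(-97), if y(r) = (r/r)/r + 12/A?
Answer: 317287/9 ≈ 35254.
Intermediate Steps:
A = 8 (A = 3 + 5 = 8)
y(r) = 3/2 + 1/r (y(r) = (r/r)/r + 12/8 = 1/r + 12*(⅛) = 1/r + 3/2 = 3/2 + 1/r)
(-365 + y(18))*(-97) = (-365 + (3/2 + 1/18))*(-97) = (-365 + 14/9)*(-97) = -3271/9*(-97) = 317287/9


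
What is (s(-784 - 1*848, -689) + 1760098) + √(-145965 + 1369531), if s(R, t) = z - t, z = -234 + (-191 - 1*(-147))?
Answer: 1760509 + √1223566 ≈ 1.7616e+6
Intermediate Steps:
z = -278 (z = -234 + (-191 + 147) = -234 - 44 = -278)
s(R, t) = -278 - t
(s(-784 - 1*848, -689) + 1760098) + √(-145965 + 1369531) = ((-278 - 1*(-689)) + 1760098) + √(-145965 + 1369531) = ((-278 + 689) + 1760098) + √1223566 = (411 + 1760098) + √1223566 = 1760509 + √1223566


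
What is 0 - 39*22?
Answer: -858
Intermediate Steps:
0 - 39*22 = 0 - 858 = -858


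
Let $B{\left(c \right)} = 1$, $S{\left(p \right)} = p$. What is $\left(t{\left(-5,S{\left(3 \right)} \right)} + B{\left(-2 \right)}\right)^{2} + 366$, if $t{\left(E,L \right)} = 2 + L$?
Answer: $402$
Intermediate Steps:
$\left(t{\left(-5,S{\left(3 \right)} \right)} + B{\left(-2 \right)}\right)^{2} + 366 = \left(\left(2 + 3\right) + 1\right)^{2} + 366 = \left(5 + 1\right)^{2} + 366 = 6^{2} + 366 = 36 + 366 = 402$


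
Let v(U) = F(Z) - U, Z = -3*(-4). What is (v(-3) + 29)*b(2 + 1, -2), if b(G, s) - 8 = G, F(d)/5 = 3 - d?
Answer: -143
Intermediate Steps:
Z = 12
F(d) = 15 - 5*d (F(d) = 5*(3 - d) = 15 - 5*d)
b(G, s) = 8 + G
v(U) = -45 - U (v(U) = (15 - 5*12) - U = (15 - 60) - U = -45 - U)
(v(-3) + 29)*b(2 + 1, -2) = ((-45 - 1*(-3)) + 29)*(8 + (2 + 1)) = ((-45 + 3) + 29)*(8 + 3) = (-42 + 29)*11 = -13*11 = -143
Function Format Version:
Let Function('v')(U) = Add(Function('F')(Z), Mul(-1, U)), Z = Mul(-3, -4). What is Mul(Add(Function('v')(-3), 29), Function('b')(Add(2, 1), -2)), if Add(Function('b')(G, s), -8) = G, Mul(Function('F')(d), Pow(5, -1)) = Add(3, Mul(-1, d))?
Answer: -143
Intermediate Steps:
Z = 12
Function('F')(d) = Add(15, Mul(-5, d)) (Function('F')(d) = Mul(5, Add(3, Mul(-1, d))) = Add(15, Mul(-5, d)))
Function('b')(G, s) = Add(8, G)
Function('v')(U) = Add(-45, Mul(-1, U)) (Function('v')(U) = Add(Add(15, Mul(-5, 12)), Mul(-1, U)) = Add(Add(15, -60), Mul(-1, U)) = Add(-45, Mul(-1, U)))
Mul(Add(Function('v')(-3), 29), Function('b')(Add(2, 1), -2)) = Mul(Add(Add(-45, Mul(-1, -3)), 29), Add(8, Add(2, 1))) = Mul(Add(Add(-45, 3), 29), Add(8, 3)) = Mul(Add(-42, 29), 11) = Mul(-13, 11) = -143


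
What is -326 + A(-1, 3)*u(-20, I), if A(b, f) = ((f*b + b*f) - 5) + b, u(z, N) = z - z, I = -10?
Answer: -326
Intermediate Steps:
u(z, N) = 0
A(b, f) = -5 + b + 2*b*f (A(b, f) = ((b*f + b*f) - 5) + b = (2*b*f - 5) + b = (-5 + 2*b*f) + b = -5 + b + 2*b*f)
-326 + A(-1, 3)*u(-20, I) = -326 + (-5 - 1 + 2*(-1)*3)*0 = -326 + (-5 - 1 - 6)*0 = -326 - 12*0 = -326 + 0 = -326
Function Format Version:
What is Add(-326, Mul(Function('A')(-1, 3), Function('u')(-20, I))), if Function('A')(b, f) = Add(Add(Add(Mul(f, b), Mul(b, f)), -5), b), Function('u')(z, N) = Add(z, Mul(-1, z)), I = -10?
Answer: -326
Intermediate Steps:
Function('u')(z, N) = 0
Function('A')(b, f) = Add(-5, b, Mul(2, b, f)) (Function('A')(b, f) = Add(Add(Add(Mul(b, f), Mul(b, f)), -5), b) = Add(Add(Mul(2, b, f), -5), b) = Add(Add(-5, Mul(2, b, f)), b) = Add(-5, b, Mul(2, b, f)))
Add(-326, Mul(Function('A')(-1, 3), Function('u')(-20, I))) = Add(-326, Mul(Add(-5, -1, Mul(2, -1, 3)), 0)) = Add(-326, Mul(Add(-5, -1, -6), 0)) = Add(-326, Mul(-12, 0)) = Add(-326, 0) = -326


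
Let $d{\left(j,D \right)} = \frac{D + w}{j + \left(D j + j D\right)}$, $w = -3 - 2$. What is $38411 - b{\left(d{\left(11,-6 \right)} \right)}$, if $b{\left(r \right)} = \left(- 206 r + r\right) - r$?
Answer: $\frac{422727}{11} \approx 38430.0$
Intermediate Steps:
$w = -5$
$d{\left(j,D \right)} = \frac{-5 + D}{j + 2 D j}$ ($d{\left(j,D \right)} = \frac{D - 5}{j + \left(D j + j D\right)} = \frac{-5 + D}{j + \left(D j + D j\right)} = \frac{-5 + D}{j + 2 D j}$)
$b{\left(r \right)} = - 206 r$ ($b{\left(r \right)} = - 205 r - r = - 206 r$)
$38411 - b{\left(d{\left(11,-6 \right)} \right)} = 38411 - - 206 \frac{-5 - 6}{11 \left(1 + 2 \left(-6\right)\right)} = 38411 - - 206 \cdot \frac{1}{11} \frac{1}{1 - 12} \left(-11\right) = 38411 - - 206 \cdot \frac{1}{11} \frac{1}{-11} \left(-11\right) = 38411 - - 206 \cdot \frac{1}{11} \left(- \frac{1}{11}\right) \left(-11\right) = 38411 - \left(-206\right) \frac{1}{11} = 38411 - - \frac{206}{11} = 38411 + \frac{206}{11} = \frac{422727}{11}$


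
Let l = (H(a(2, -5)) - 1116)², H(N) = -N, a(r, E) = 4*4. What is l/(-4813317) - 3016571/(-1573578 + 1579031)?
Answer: -14526700081079/26247017601 ≈ -553.46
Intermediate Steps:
a(r, E) = 16
l = 1281424 (l = (-1*16 - 1116)² = (-16 - 1116)² = (-1132)² = 1281424)
l/(-4813317) - 3016571/(-1573578 + 1579031) = 1281424/(-4813317) - 3016571/(-1573578 + 1579031) = 1281424*(-1/4813317) - 3016571/5453 = -1281424/4813317 - 3016571*1/5453 = -1281424/4813317 - 3016571/5453 = -14526700081079/26247017601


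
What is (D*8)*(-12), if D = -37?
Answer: 3552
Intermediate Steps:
(D*8)*(-12) = -37*8*(-12) = -296*(-12) = 3552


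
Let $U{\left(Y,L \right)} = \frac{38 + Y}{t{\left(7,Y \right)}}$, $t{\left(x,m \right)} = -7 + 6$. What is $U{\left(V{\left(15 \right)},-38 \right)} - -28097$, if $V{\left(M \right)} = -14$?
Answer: $28073$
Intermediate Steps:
$t{\left(x,m \right)} = -1$
$U{\left(Y,L \right)} = -38 - Y$ ($U{\left(Y,L \right)} = \frac{38 + Y}{-1} = \left(38 + Y\right) \left(-1\right) = -38 - Y$)
$U{\left(V{\left(15 \right)},-38 \right)} - -28097 = \left(-38 - -14\right) - -28097 = \left(-38 + 14\right) + 28097 = -24 + 28097 = 28073$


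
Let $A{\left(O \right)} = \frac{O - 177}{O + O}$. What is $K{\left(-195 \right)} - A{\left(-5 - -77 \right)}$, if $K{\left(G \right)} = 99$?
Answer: $\frac{4787}{48} \approx 99.729$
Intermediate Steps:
$A{\left(O \right)} = \frac{-177 + O}{2 O}$
$K{\left(-195 \right)} - A{\left(-5 - -77 \right)} = 99 - \frac{-177 - -72}{2 \left(-5 - -77\right)} = 99 - \frac{-177 + \left(-5 + 77\right)}{2 \left(-5 + 77\right)} = 99 - \frac{-177 + 72}{2 \cdot 72} = 99 - \frac{1}{2} \cdot \frac{1}{72} \left(-105\right) = 99 - - \frac{35}{48} = 99 + \frac{35}{48} = \frac{4787}{48}$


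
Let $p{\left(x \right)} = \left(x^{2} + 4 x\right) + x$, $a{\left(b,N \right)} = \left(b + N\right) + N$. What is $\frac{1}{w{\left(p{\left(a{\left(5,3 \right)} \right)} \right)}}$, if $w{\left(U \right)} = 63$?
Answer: $\frac{1}{63} \approx 0.015873$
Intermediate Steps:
$a{\left(b,N \right)} = b + 2 N$ ($a{\left(b,N \right)} = \left(N + b\right) + N = b + 2 N$)
$p{\left(x \right)} = x^{2} + 5 x$
$\frac{1}{w{\left(p{\left(a{\left(5,3 \right)} \right)} \right)}} = \frac{1}{63}$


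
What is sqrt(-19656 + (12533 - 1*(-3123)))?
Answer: 20*I*sqrt(10) ≈ 63.246*I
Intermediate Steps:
sqrt(-19656 + (12533 - 1*(-3123))) = sqrt(-19656 + (12533 + 3123)) = sqrt(-19656 + 15656) = sqrt(-4000) = 20*I*sqrt(10)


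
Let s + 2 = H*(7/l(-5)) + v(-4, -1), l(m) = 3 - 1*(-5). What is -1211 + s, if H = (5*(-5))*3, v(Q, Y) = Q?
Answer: -10261/8 ≈ -1282.6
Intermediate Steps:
l(m) = 8 (l(m) = 3 + 5 = 8)
H = -75 (H = -25*3 = -75)
s = -573/8 (s = -2 + (-525/8 - 4) = -2 - 557/8 = -573/8 ≈ -71.625)
-1211 + s = -1211 - 573/8 = -10261/8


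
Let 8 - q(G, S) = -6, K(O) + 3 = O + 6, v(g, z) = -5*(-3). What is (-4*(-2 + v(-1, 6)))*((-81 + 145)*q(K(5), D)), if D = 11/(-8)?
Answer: -46592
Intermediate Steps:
v(g, z) = 15
D = -11/8 (D = 11*(-1/8) = -11/8 ≈ -1.3750)
K(O) = 3 + O (K(O) = -3 + (O + 6) = -3 + (6 + O) = 3 + O)
q(G, S) = 14 (q(G, S) = 8 - 1*(-6) = 8 + 6 = 14)
(-4*(-2 + v(-1, 6)))*((-81 + 145)*q(K(5), D)) = (-4*(-2 + 15))*((-81 + 145)*14) = (-4*13)*(64*14) = -52*896 = -46592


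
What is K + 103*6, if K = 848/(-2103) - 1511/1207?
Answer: 1564481209/2538321 ≈ 616.34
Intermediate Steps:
K = -4201169/2538321 (K = 848*(-1/2103) - 1511*1/1207 = -848/2103 - 1511/1207 = -4201169/2538321 ≈ -1.6551)
K + 103*6 = -4201169/2538321 + 103*6 = -4201169/2538321 + 618 = 1564481209/2538321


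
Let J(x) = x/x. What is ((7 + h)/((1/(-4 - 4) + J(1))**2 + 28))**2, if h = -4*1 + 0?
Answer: 36864/3389281 ≈ 0.010877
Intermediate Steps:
J(x) = 1
h = -4 (h = -4 + 0 = -4)
((7 + h)/((1/(-4 - 4) + J(1))**2 + 28))**2 = ((7 - 4)/((1/(-4 - 4) + 1)**2 + 28))**2 = (3/((1/(-8) + 1)**2 + 28))**2 = (3/((-1/8 + 1)**2 + 28))**2 = (3/((7/8)**2 + 28))**2 = (3/(49/64 + 28))**2 = (3/(1841/64))**2 = (3*(64/1841))**2 = (192/1841)**2 = 36864/3389281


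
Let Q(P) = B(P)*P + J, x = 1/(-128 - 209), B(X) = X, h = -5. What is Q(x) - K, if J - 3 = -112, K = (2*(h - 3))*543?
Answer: 974308452/113569 ≈ 8579.0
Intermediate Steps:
K = -8688 (K = (2*(-5 - 3))*543 = (2*(-8))*543 = -16*543 = -8688)
x = -1/337 (x = 1/(-337) = -1/337 ≈ -0.0029674)
J = -109 (J = 3 - 112 = -109)
Q(P) = -109 + P**2 (Q(P) = P*P - 109 = P**2 - 109 = -109 + P**2)
Q(x) - K = (-109 + (-1/337)**2) - 1*(-8688) = (-109 + 1/113569) + 8688 = -12379020/113569 + 8688 = 974308452/113569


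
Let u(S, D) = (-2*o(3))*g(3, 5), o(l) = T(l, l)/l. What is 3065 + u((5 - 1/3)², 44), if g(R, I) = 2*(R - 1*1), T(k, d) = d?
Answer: 3057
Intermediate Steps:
o(l) = 1 (o(l) = l/l = 1)
g(R, I) = -2 + 2*R (g(R, I) = 2*(R - 1) = 2*(-1 + R) = -2 + 2*R)
u(S, D) = -8 (u(S, D) = (-2*1)*(-2 + 2*3) = -2*(-2 + 6) = -2*4 = -8)
3065 + u((5 - 1/3)², 44) = 3065 - 8 = 3057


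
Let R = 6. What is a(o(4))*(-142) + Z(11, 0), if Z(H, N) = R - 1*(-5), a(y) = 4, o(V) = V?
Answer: -557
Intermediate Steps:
Z(H, N) = 11 (Z(H, N) = 6 - 1*(-5) = 6 + 5 = 11)
a(o(4))*(-142) + Z(11, 0) = 4*(-142) + 11 = -568 + 11 = -557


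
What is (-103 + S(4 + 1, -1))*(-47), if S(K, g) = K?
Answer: 4606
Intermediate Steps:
(-103 + S(4 + 1, -1))*(-47) = (-103 + (4 + 1))*(-47) = (-103 + 5)*(-47) = -98*(-47) = 4606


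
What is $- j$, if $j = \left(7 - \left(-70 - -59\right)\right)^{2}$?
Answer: $-324$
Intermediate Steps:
$j = 324$ ($j = \left(7 - \left(-70 + 59\right)\right)^{2} = \left(7 - -11\right)^{2} = \left(7 + 11\right)^{2} = 18^{2} = 324$)
$- j = \left(-1\right) 324 = -324$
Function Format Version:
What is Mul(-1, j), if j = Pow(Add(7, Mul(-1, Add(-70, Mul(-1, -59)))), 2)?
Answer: -324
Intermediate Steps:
j = 324 (j = Pow(Add(7, Mul(-1, Add(-70, 59))), 2) = Pow(Add(7, Mul(-1, -11)), 2) = Pow(Add(7, 11), 2) = Pow(18, 2) = 324)
Mul(-1, j) = Mul(-1, 324) = -324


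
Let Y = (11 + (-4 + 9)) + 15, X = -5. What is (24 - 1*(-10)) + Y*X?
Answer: -121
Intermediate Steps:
Y = 31 (Y = (11 + 5) + 15 = 16 + 15 = 31)
(24 - 1*(-10)) + Y*X = (24 - 1*(-10)) + 31*(-5) = (24 + 10) - 155 = 34 - 155 = -121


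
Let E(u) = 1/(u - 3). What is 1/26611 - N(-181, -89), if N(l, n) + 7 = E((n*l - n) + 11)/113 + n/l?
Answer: 57406786219451/8820517133298 ≈ 6.5083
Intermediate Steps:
E(u) = 1/(-3 + u)
N(l, n) = -7 + 1/(113*(8 - n + l*n)) + n/l (N(l, n) = -7 + (1/(-3 + ((n*l - n) + 11)*113) + n/l) = -7 + ((1/113)/(-3 + ((l*n - n) + 11)) + n/l) = -7 + ((1/113)/(-3 + ((-n + l*n) + 11)) + n/l) = -7 + ((1/113)/(-3 + (11 - n + l*n)) + n/l) = -7 + ((1/113)/(8 - n + l*n) + n/l) = -7 + (1/(113*(8 - n + l*n)) + n/l) = -7 + 1/(113*(8 - n + l*n)) + n/l)
1/26611 - N(-181, -89) = 1/26611 - (-7 + 1/(113*(8 - 1*(-89) - 181*(-89))) - 89/(-181)) = 1/26611 - (-7 + 1/(113*(8 + 89 + 16109)) - 89*(-1/181)) = 1/26611 - (-7 + (1/113)/16206 + 89/181) = 1/26611 - (-7 + (1/113)*(1/16206) + 89/181) = 1/26611 - (-7 + 1/1831278 + 89/181) = 1/26611 - 1*(-2157245303/331461318) = 1/26611 + 2157245303/331461318 = 57406786219451/8820517133298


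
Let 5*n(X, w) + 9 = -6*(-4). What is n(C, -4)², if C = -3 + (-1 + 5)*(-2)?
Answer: 9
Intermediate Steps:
C = -11 (C = -3 + 4*(-2) = -3 - 8 = -11)
n(X, w) = 3 (n(X, w) = -9/5 + (-6*(-4))/5 = -9/5 + (⅕)*24 = -9/5 + 24/5 = 3)
n(C, -4)² = 3² = 9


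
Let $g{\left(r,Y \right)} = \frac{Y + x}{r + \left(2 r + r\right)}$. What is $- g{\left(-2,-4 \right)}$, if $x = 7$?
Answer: $\frac{3}{8} \approx 0.375$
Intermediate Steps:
$g{\left(r,Y \right)} = \frac{7 + Y}{4 r}$ ($g{\left(r,Y \right)} = \frac{Y + 7}{r + \left(2 r + r\right)} = \frac{7 + Y}{r + 3 r} = \frac{7 + Y}{4 r}$)
$- g{\left(-2,-4 \right)} = - \frac{7 - 4}{4 \left(-2\right)} = - \frac{\left(-1\right) 3}{4 \cdot 2} = \left(-1\right) \left(- \frac{3}{8}\right) = \frac{3}{8}$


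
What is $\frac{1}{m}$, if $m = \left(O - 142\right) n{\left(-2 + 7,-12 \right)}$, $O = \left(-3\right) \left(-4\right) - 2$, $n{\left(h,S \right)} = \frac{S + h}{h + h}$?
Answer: $\frac{5}{462} \approx 0.010823$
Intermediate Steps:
$n{\left(h,S \right)} = \frac{S + h}{2 h}$
$O = 10$ ($O = 12 - 2 = 10$)
$m = \frac{462}{5}$ ($m = \left(10 - 142\right) \frac{-12 + \left(-2 + 7\right)}{2 \left(-2 + 7\right)} = - 132 \frac{-12 + 5}{2 \cdot 5} = - 132 \cdot \frac{1}{2} \cdot \frac{1}{5} \left(-7\right) = \left(-132\right) \left(- \frac{7}{10}\right) = \frac{462}{5} \approx 92.4$)
$\frac{1}{m} = \frac{1}{\frac{462}{5}} = \frac{5}{462}$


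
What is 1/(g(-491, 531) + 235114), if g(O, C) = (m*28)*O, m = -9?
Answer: 1/358846 ≈ 2.7867e-6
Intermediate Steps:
g(O, C) = -252*O (g(O, C) = (-9*28)*O = -252*O)
1/(g(-491, 531) + 235114) = 1/(-252*(-491) + 235114) = 1/(123732 + 235114) = 1/358846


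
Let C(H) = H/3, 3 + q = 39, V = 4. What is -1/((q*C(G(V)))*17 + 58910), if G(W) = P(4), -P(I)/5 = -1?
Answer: -1/59930 ≈ -1.6686e-5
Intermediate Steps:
q = 36 (q = -3 + 39 = 36)
P(I) = 5 (P(I) = -5*(-1) = 5)
G(W) = 5
C(H) = H/3 (C(H) = H*(1/3) = H/3)
-1/((q*C(G(V)))*17 + 58910) = -1/((36*((1/3)*5))*17 + 58910) = -1/((36*(5/3))*17 + 58910) = -1/(60*17 + 58910) = -1/(1020 + 58910) = -1/59930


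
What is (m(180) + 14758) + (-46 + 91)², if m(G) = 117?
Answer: 16900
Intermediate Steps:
(m(180) + 14758) + (-46 + 91)² = (117 + 14758) + (-46 + 91)² = 14875 + 45² = 14875 + 2025 = 16900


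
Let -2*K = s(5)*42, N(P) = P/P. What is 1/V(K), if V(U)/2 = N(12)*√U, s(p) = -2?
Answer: √42/84 ≈ 0.077152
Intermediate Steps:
N(P) = 1
K = 42 (K = -(-1)*42 = -½*(-84) = 42)
V(U) = 2*√U (V(U) = 2*(1*√U) = 2*√U)
1/V(K) = 1/(2*√42) = √42/84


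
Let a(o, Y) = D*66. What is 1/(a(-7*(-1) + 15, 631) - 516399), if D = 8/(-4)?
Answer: -1/516531 ≈ -1.9360e-6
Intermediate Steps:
D = -2 (D = 8*(-¼) = -2)
a(o, Y) = -132 (a(o, Y) = -2*66 = -132)
1/(a(-7*(-1) + 15, 631) - 516399) = 1/(-132 - 516399) = 1/(-516531) = -1/516531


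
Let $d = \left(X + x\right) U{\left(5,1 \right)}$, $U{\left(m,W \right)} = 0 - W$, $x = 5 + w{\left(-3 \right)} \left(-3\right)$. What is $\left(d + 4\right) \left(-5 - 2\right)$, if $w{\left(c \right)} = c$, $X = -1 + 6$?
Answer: $105$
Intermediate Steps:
$X = 5$
$x = 14$ ($x = 5 - -9 = 5 + 9 = 14$)
$U{\left(m,W \right)} = - W$
$d = -19$ ($d = \left(5 + 14\right) \left(\left(-1\right) 1\right) = 19 \left(-1\right) = -19$)
$\left(d + 4\right) \left(-5 - 2\right) = \left(-19 + 4\right) \left(-5 - 2\right) = - 15 \left(-5 - 2\right) = \left(-15\right) \left(-7\right) = 105$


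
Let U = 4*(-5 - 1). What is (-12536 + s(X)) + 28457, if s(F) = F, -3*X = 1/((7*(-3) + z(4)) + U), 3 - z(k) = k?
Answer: 2197099/138 ≈ 15921.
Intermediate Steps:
z(k) = 3 - k
U = -24 (U = 4*(-6) = -24)
X = 1/138 (X = -1/(3*((7*(-3) + (3 - 1*4)) - 24)) = -1/(3*((-21 + (3 - 4)) - 24)) = -1/(3*((-21 - 1) - 24)) = -1/(3*(-22 - 24)) = -1/3/(-46) = -1/3*(-1/46) = 1/138 ≈ 0.0072464)
(-12536 + s(X)) + 28457 = (-12536 + 1/138) + 28457 = -1729967/138 + 28457 = 2197099/138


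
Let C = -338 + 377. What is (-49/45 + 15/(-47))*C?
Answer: -38714/705 ≈ -54.913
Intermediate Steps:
C = 39
(-49/45 + 15/(-47))*C = (-49/45 + 15/(-47))*39 = (-49*1/45 + 15*(-1/47))*39 = (-49/45 - 15/47)*39 = -2978/2115*39 = -38714/705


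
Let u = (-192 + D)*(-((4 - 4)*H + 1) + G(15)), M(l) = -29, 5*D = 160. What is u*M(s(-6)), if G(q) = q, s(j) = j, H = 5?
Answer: 64960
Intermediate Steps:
D = 32 (D = (⅕)*160 = 32)
u = -2240 (u = (-192 + 32)*(-((4 - 4)*5 + 1) + 15) = -160*(-(0*5 + 1) + 15) = -160*(-(0 + 1) + 15) = -160*(-1*1 + 15) = -160*(-1 + 15) = -160*14 = -2240)
u*M(s(-6)) = -2240*(-29) = 64960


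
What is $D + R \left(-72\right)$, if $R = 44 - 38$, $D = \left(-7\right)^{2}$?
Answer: $-383$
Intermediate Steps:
$D = 49$
$R = 6$ ($R = 44 - 38 = 6$)
$D + R \left(-72\right) = 49 + 6 \left(-72\right) = 49 - 432 = -383$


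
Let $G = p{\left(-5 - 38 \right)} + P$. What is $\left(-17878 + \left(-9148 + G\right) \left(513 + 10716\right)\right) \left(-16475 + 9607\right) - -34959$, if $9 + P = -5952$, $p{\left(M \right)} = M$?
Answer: $1168656758407$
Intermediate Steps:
$P = -5961$ ($P = -9 - 5952 = -5961$)
$G = -6004$ ($G = \left(-5 - 38\right) - 5961 = -43 - 5961 = -6004$)
$\left(-17878 + \left(-9148 + G\right) \left(513 + 10716\right)\right) \left(-16475 + 9607\right) - -34959 = \left(-17878 + \left(-9148 - 6004\right) \left(513 + 10716\right)\right) \left(-16475 + 9607\right) - -34959 = \left(-17878 - 170141808\right) \left(-6868\right) + 34959 = \left(-170159686\right) \left(-6868\right) + 34959 = 1168656723448 + 34959 = 1168656758407$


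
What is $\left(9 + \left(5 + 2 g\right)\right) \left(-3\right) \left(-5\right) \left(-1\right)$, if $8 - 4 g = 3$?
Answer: $- \frac{495}{2} \approx -247.5$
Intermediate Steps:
$g = \frac{5}{4}$ ($g = 2 - \frac{3}{4} = \frac{5}{4} \approx 1.25$)
$\left(9 + \left(5 + 2 g\right)\right) \left(-3\right) \left(-5\right) \left(-1\right) = \left(9 + \left(5 + 2 \cdot \frac{5}{4}\right)\right) \left(-3\right) \left(-5\right) \left(-1\right) = \left(9 + \left(5 + \frac{5}{2}\right)\right) 15 \left(-1\right) = \left(9 + \frac{15}{2}\right) \left(-15\right) = \frac{33}{2} \left(-15\right) = - \frac{495}{2}$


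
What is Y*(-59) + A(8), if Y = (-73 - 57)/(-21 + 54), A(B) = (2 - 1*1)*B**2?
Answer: 9782/33 ≈ 296.42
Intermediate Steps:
A(B) = B**2 (A(B) = (2 - 1)*B**2 = 1*B**2 = B**2)
Y = -130/33 ≈ -3.9394
Y*(-59) + A(8) = -130/33*(-59) + 8**2 = 7670/33 + 64 = 9782/33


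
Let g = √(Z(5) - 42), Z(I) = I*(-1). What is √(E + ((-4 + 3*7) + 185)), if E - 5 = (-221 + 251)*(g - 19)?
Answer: √(-363 + 30*I*√47) ≈ 5.2065 + 19.751*I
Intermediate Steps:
Z(I) = -I
g = I*√47 (g = √(-1*5 - 42) = √(-5 - 42) = √(-47) = I*√47 ≈ 6.8557*I)
E = -565 + 30*I*√47 (E = 5 + (-221 + 251)*(I*√47 - 19) = 5 + 30*(-19 + I*√47) = 5 + (-570 + 30*I*√47) = -565 + 30*I*√47 ≈ -565.0 + 205.67*I)
√(E + ((-4 + 3*7) + 185)) = √((-565 + 30*I*√47) + ((-4 + 3*7) + 185)) = √((-565 + 30*I*√47) + ((-4 + 21) + 185)) = √((-565 + 30*I*√47) + (17 + 185)) = √((-565 + 30*I*√47) + 202) = √(-363 + 30*I*√47)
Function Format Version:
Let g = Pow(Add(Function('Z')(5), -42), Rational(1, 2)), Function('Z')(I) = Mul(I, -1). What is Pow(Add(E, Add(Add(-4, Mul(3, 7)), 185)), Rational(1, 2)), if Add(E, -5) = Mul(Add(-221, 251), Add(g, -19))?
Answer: Pow(Add(-363, Mul(30, I, Pow(47, Rational(1, 2)))), Rational(1, 2)) ≈ Add(5.2065, Mul(19.751, I))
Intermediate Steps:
Function('Z')(I) = Mul(-1, I)
g = Mul(I, Pow(47, Rational(1, 2))) (g = Pow(Add(Mul(-1, 5), -42), Rational(1, 2)) = Pow(Add(-5, -42), Rational(1, 2)) = Pow(-47, Rational(1, 2)) = Mul(I, Pow(47, Rational(1, 2))) ≈ Mul(6.8557, I))
E = Add(-565, Mul(30, I, Pow(47, Rational(1, 2)))) (E = Add(5, Mul(Add(-221, 251), Add(Mul(I, Pow(47, Rational(1, 2))), -19))) = Add(5, Mul(30, Add(-19, Mul(I, Pow(47, Rational(1, 2)))))) = Add(5, Add(-570, Mul(30, I, Pow(47, Rational(1, 2))))) = Add(-565, Mul(30, I, Pow(47, Rational(1, 2)))) ≈ Add(-565.00, Mul(205.67, I)))
Pow(Add(E, Add(Add(-4, Mul(3, 7)), 185)), Rational(1, 2)) = Pow(Add(Add(-565, Mul(30, I, Pow(47, Rational(1, 2)))), Add(Add(-4, Mul(3, 7)), 185)), Rational(1, 2)) = Pow(Add(Add(-565, Mul(30, I, Pow(47, Rational(1, 2)))), Add(Add(-4, 21), 185)), Rational(1, 2)) = Pow(Add(Add(-565, Mul(30, I, Pow(47, Rational(1, 2)))), Add(17, 185)), Rational(1, 2)) = Pow(Add(Add(-565, Mul(30, I, Pow(47, Rational(1, 2)))), 202), Rational(1, 2)) = Pow(Add(-363, Mul(30, I, Pow(47, Rational(1, 2)))), Rational(1, 2))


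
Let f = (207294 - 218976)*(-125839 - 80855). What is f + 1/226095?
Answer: 545928830542261/226095 ≈ 2.4146e+9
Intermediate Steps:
f = 2414599308 (f = -11682*(-206694) = 2414599308)
f + 1/226095 = 2414599308 + 1/226095 = 545928830542261/226095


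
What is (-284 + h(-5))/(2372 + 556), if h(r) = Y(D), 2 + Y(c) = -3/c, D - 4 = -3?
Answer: -289/2928 ≈ -0.098702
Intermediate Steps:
D = 1 (D = 4 - 3 = 1)
Y(c) = -2 - 3/c
h(r) = -5 (h(r) = -2 - 3/1 = -2 - 3*1 = -2 - 3 = -5)
(-284 + h(-5))/(2372 + 556) = (-284 - 5)/(2372 + 556) = -289/2928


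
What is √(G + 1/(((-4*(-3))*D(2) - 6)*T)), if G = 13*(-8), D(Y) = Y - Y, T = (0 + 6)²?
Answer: I*√134790/36 ≈ 10.198*I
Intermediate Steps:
T = 36 (T = 6² = 36)
D(Y) = 0
G = -104
√(G + 1/(((-4*(-3))*D(2) - 6)*T)) = √(-104 + 1/((-4*(-3)*0 - 6)*36)) = √(-104 + 1/((12*0 - 6)*36)) = √(-104 + 1/((0 - 6)*36)) = √(-104 + 1/(-6*36)) = √(-104 + 1/(-216)) = √(-104 - 1/216) = √(-22465/216) = I*√134790/36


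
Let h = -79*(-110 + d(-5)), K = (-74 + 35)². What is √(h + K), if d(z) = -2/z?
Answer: √254485/5 ≈ 100.89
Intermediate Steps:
K = 1521 (K = (-39)² = 1521)
h = 43292/5 (h = -79*(-110 - 2/(-5)) = -79*(-110 - 2*(-⅕)) = -79*(-110 + ⅖) = -79*(-548/5) = 43292/5 ≈ 8658.4)
√(h + K) = √(43292/5 + 1521) = √(50897/5) = √254485/5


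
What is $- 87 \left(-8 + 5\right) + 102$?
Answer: $363$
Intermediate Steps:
$- 87 \left(-8 + 5\right) + 102 = \left(-87\right) \left(-3\right) + 102 = 261 + 102 = 363$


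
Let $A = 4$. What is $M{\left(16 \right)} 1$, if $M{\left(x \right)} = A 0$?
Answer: $0$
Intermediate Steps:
$M{\left(x \right)} = 0$ ($M{\left(x \right)} = 4 \cdot 0 = 0$)
$M{\left(16 \right)} 1 = 0 \cdot 1 = 0$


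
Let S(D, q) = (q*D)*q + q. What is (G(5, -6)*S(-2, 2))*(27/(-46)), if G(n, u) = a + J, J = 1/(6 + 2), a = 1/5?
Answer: 1053/920 ≈ 1.1446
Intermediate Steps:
a = ⅕ ≈ 0.20000
J = ⅛ (J = 1/8 = ⅛ ≈ 0.12500)
S(D, q) = q + D*q² (S(D, q) = (D*q)*q + q = D*q² + q = q + D*q²)
G(n, u) = 13/40 (G(n, u) = ⅕ + ⅛ = 13/40)
(G(5, -6)*S(-2, 2))*(27/(-46)) = (13*(2*(1 - 2*2))/40)*(27/(-46)) = (13*(2*(1 - 4))/40)*(27*(-1/46)) = (13*(2*(-3))/40)*(-27/46) = ((13/40)*(-6))*(-27/46) = -39/20*(-27/46) = 1053/920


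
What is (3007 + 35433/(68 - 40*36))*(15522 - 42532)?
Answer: -55237759355/686 ≈ -8.0521e+7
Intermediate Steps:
(3007 + 35433/(68 - 40*36))*(15522 - 42532) = (3007 + 35433/(68 - 1440))*(-27010) = (3007 + 35433/(-1372))*(-27010) = (3007 + 35433*(-1/1372))*(-27010) = (3007 - 35433/1372)*(-27010) = (4090171/1372)*(-27010) = -55237759355/686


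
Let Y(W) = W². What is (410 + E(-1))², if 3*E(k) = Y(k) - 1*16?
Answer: 164025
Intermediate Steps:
E(k) = -16/3 + k²/3 (E(k) = (k² - 1*16)/3 = (k² - 16)/3 = (-16 + k²)/3 = -16/3 + k²/3)
(410 + E(-1))² = (410 + (-16/3 + (⅓)*(-1)²))² = (410 + (-16/3 + (⅓)*1))² = (410 + (-16/3 + ⅓))² = (410 - 5)² = 405² = 164025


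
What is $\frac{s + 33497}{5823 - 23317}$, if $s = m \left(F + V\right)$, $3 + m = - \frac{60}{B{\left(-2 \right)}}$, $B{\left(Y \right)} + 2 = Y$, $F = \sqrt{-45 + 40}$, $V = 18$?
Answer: $- \frac{33713}{17494} - \frac{6 i \sqrt{5}}{8747} \approx -1.9271 - 0.0015338 i$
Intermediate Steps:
$F = i \sqrt{5}$ ($F = \sqrt{-5} = i \sqrt{5} \approx 2.2361 i$)
$B{\left(Y \right)} = -2 + Y$
$m = 12$ ($m = -3 - \frac{60}{-2 - 2} = -3 - \frac{60}{-4} = -3 - -15 = -3 + 15 = 12$)
$s = 216 + 12 i \sqrt{5}$ ($s = 12 \left(i \sqrt{5} + 18\right) = 12 \left(18 + i \sqrt{5}\right) = 216 + 12 i \sqrt{5} \approx 216.0 + 26.833 i$)
$\frac{s + 33497}{5823 - 23317} = \frac{\left(216 + 12 i \sqrt{5}\right) + 33497}{5823 - 23317} = \frac{33713 + 12 i \sqrt{5}}{-17494} = \left(33713 + 12 i \sqrt{5}\right) \left(- \frac{1}{17494}\right) = - \frac{33713}{17494} - \frac{6 i \sqrt{5}}{8747}$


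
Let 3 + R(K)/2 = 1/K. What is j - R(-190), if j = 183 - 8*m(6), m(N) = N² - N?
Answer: -4844/95 ≈ -50.990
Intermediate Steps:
R(K) = -6 + 2/K
j = -57 (j = 183 - 48*(-1 + 6) = 183 - 48*5 = 183 - 8*30 = 183 - 240 = -57)
j - R(-190) = -57 - (-6 + 2/(-190)) = -57 - (-6 + 2*(-1/190)) = -57 - (-6 - 1/95) = -57 - 1*(-571/95) = -57 + 571/95 = -4844/95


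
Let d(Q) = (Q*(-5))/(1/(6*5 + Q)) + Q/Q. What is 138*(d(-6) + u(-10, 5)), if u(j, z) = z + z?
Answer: 100878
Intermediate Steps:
u(j, z) = 2*z
d(Q) = 1 - 5*Q*(30 + Q) (d(Q) = (-5*Q)/(1/(30 + Q)) + 1 = (-5*Q)*(30 + Q) + 1 = -5*Q*(30 + Q) + 1 = 1 - 5*Q*(30 + Q))
138*(d(-6) + u(-10, 5)) = 138*((1 - 150*(-6) - 5*(-6)²) + 2*5) = 138*((1 + 900 - 5*36) + 10) = 138*((1 + 900 - 180) + 10) = 138*(721 + 10) = 138*731 = 100878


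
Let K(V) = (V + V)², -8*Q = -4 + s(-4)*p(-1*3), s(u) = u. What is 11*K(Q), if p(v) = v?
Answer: 44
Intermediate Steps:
Q = -1 (Q = -(-4 - (-4)*3)/8 = -(-4 - 4*(-3))/8 = -(-4 + 12)/8 = -⅛*8 = -1)
K(V) = 4*V² (K(V) = (2*V)² = 4*V²)
11*K(Q) = 11*(4*(-1)²) = 11*(4*1) = 11*4 = 44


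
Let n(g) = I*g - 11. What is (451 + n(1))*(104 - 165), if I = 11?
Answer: -27511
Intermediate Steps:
n(g) = -11 + 11*g (n(g) = 11*g - 11 = -11 + 11*g)
(451 + n(1))*(104 - 165) = (451 + (-11 + 11*1))*(104 - 165) = (451 + (-11 + 11))*(-61) = (451 + 0)*(-61) = 451*(-61) = -27511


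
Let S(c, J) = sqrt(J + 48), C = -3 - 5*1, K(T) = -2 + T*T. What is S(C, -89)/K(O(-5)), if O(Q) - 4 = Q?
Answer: -I*sqrt(41) ≈ -6.4031*I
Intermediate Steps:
O(Q) = 4 + Q
K(T) = -2 + T**2
C = -8 (C = -3 - 5 = -8)
S(c, J) = sqrt(48 + J)
S(C, -89)/K(O(-5)) = sqrt(48 - 89)/(-2 + (4 - 5)**2) = sqrt(-41)/(-2 + (-1)**2) = (I*sqrt(41))/(-2 + 1) = (I*sqrt(41))/(-1) = (I*sqrt(41))*(-1) = -I*sqrt(41)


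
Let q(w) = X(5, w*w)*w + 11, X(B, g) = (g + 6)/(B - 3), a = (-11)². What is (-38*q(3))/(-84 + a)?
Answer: -1273/37 ≈ -34.405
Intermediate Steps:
a = 121
X(B, g) = (6 + g)/(-3 + B)
q(w) = 11 + w*(3 + w²/2) (q(w) = ((6 + w*w)/(-3 + 5))*w + 11 = ((6 + w²)/2)*w + 11 = (3 + w²/2)*w + 11 = w*(3 + w²/2) + 11 = 11 + w*(3 + w²/2))
(-38*q(3))/(-84 + a) = (-38*(11 + (½)*3*(6 + 3²)))/(-84 + 121) = -38*(11 + (½)*3*(6 + 9))/37 = -38*(11 + (½)*3*15)*(1/37) = -38*(11 + 45/2)*(1/37) = -38*67/2*(1/37) = -1273*1/37 = -1273/37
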